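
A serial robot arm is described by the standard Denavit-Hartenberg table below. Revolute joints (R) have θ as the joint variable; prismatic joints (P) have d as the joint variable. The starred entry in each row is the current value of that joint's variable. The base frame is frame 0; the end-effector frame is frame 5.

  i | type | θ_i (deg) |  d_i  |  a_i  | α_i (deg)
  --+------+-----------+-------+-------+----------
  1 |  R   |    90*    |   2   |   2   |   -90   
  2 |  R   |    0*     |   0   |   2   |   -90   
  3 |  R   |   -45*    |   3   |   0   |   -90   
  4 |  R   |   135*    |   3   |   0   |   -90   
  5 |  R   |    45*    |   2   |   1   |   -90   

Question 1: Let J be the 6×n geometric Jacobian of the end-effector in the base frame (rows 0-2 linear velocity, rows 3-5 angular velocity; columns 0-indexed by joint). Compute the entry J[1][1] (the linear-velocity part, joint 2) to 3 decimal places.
axis z_1 = (-1.0000,0.0000,0.0000); lever o_n−o_1 = (2.9749,2.2678,-3.9142)
cross product → J_v[:, 1] = (-0.0000,-3.9142,-2.2678)
J_ω[:, 1] = z_1
entry J[1][1] = -3.9142

-3.914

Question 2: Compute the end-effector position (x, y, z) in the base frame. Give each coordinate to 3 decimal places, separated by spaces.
after link 1: o_1 = (0.0000, 2.0000, 2.0000)
after link 2: o_2 = (0.0000, 4.0000, 2.0000)
after link 3: o_3 = (-0.0000, 4.0000, -1.0000)
after link 4: o_4 = (2.1213, 6.1213, -1.0000)
after link 5: o_5 = (2.9749, 4.2678, -1.9142)

2.975 4.268 -1.914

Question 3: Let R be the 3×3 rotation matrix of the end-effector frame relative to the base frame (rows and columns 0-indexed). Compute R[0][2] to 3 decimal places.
End-effector z-axis (col 2 of R) = (-0.8536,-0.1464,-0.5000)
R[0][2] = -0.8536

-0.854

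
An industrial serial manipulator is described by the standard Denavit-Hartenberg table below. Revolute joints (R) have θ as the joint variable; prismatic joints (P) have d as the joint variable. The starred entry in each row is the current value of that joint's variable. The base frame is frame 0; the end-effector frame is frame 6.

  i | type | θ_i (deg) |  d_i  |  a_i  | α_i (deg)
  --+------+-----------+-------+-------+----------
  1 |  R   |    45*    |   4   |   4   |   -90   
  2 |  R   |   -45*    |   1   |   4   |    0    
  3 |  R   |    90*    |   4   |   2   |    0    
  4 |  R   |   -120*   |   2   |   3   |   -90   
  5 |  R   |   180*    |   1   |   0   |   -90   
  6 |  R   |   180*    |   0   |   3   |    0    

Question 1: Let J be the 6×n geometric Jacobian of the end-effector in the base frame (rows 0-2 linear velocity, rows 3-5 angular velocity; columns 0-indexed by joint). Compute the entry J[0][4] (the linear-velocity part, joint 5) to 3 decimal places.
axis z_4 = (0.6830,0.6830,-0.2588); lever o_n−o_4 = (1.2321,1.2321,2.6390)
cross product → J_v[:, 4] = (2.1213,-2.1213,-0.0000)
J_ω[:, 4] = z_4
entry J[0][4] = 2.1213

2.121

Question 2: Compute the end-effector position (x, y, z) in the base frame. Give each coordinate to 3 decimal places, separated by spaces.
after link 1: o_1 = (2.8284, 2.8284, 4.0000)
after link 2: o_2 = (4.1213, 5.5355, 6.8284)
after link 3: o_3 = (2.2929, 9.3640, 5.4142)
after link 4: o_4 = (1.4277, 11.3272, 8.3120)
after link 5: o_5 = (2.1107, 12.0102, 8.0532)
after link 6: o_6 = (2.6598, 12.5593, 10.9509)

2.660 12.559 10.951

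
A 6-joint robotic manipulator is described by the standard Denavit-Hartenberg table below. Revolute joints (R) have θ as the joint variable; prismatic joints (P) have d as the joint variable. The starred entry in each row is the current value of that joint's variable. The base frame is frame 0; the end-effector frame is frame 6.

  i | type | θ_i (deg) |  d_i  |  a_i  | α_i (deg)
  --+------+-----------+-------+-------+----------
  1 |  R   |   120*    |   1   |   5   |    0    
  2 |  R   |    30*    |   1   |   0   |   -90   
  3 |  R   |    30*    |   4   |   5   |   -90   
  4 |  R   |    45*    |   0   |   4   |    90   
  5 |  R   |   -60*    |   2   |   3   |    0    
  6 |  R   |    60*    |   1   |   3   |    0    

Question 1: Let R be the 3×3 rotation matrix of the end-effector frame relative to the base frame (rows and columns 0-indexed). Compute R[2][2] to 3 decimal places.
End-effector z-axis (col 2 of R) = (-0.8839,-0.3062,-0.3536)
R[2][2] = -0.3536

-0.354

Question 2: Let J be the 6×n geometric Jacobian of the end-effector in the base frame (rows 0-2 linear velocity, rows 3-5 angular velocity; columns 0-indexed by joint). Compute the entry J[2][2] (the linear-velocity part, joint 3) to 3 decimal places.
axis z_2 = (-0.5000,-0.8660,0.0000); lever o_n−o_2 = (-11.0293,6.2397,-4.3159)
cross product → J_v[:, 2] = (3.7376,-2.1579,-12.6714)
J_ω[:, 2] = z_2
entry J[2][2] = -12.6714

-12.671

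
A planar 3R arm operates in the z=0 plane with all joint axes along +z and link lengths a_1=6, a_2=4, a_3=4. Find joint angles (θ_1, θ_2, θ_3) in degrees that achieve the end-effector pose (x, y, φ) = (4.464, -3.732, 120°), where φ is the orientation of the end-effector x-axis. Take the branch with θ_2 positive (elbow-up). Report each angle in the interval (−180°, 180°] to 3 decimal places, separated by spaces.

wrist centre = target − a_3·(cos φ, sin φ) = (6.4640, -7.1961)
cos θ_2 = (93.5672−6²−4²)/(2·6·4) = 0.8660; θ_2 = 30.0049° (elbow-up)
β = atan2(-7.1961,6.4640) = -48.0678°; ψ = atan2(2.0003,9.4639) = 11.9344°
θ_1 = β − ψ = -60.0022°
θ_3 = φ − θ_1 − θ_2 = 149.9973° (wrapped to (-180°,180°])

-60.002 30.005 149.997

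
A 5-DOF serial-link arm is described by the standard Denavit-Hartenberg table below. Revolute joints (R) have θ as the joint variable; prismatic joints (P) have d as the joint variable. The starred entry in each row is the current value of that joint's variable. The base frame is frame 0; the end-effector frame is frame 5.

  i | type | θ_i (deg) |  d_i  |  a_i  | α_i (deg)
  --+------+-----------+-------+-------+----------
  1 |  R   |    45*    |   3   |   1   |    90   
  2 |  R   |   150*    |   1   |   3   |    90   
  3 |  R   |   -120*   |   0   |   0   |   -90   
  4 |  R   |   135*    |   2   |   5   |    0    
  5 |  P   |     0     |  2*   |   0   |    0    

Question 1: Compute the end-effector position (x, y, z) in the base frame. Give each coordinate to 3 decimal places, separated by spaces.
after link 1: o_1 = (0.7071, 0.7071, 3.0000)
after link 2: o_2 = (-0.4229, -1.8371, 4.5000)
after link 3: o_3 = (-0.4229, -1.8371, 4.5000)
after link 4: o_4 = (-2.3581, -6.6883, 3.1880)
after link 5: o_5 = (-4.1259, -7.0418, 4.0541)

-4.126 -7.042 4.054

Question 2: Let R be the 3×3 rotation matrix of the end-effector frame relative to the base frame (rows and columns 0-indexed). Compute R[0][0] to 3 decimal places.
End-effector x-axis (col 0 of R) = (-0.0335,-0.8995,-0.4356)
R[0][0] = -0.0335

-0.033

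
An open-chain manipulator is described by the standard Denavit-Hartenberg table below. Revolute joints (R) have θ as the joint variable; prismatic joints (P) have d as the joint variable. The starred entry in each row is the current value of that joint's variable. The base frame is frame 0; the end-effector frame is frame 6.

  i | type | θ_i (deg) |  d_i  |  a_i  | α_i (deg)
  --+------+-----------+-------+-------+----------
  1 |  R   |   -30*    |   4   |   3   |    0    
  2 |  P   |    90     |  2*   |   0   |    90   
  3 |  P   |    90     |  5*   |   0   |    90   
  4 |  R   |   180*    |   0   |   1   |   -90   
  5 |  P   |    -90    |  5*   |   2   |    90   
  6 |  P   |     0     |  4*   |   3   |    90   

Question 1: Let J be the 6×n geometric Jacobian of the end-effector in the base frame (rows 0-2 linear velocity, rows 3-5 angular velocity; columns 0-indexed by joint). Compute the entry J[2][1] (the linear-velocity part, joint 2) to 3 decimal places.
1.000

prismatic axis z_1 = (0.0000,0.0000,1.0000)
J_v[:, 1] = z_1; J_ω[:, 1] = (0,0,0)
entry J[2][1] = 1.0000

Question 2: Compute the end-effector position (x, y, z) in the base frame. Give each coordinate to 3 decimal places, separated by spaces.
5.098 2.830 9.000

after link 1: o_1 = (2.5981, -1.5000, 4.0000)
after link 2: o_2 = (2.5981, -1.5000, 6.0000)
after link 3: o_3 = (6.9282, -4.0000, 6.0000)
after link 4: o_4 = (6.9282, -4.0000, 5.0000)
after link 5: o_5 = (3.5981, 0.2321, 5.0000)
after link 6: o_6 = (5.0981, 2.8301, 9.0000)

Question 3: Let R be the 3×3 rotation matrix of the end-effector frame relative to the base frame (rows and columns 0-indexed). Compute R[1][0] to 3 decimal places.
End-effector x-axis (col 0 of R) = (0.5000,0.8660,-0.0000)
R[1][0] = 0.8660

0.866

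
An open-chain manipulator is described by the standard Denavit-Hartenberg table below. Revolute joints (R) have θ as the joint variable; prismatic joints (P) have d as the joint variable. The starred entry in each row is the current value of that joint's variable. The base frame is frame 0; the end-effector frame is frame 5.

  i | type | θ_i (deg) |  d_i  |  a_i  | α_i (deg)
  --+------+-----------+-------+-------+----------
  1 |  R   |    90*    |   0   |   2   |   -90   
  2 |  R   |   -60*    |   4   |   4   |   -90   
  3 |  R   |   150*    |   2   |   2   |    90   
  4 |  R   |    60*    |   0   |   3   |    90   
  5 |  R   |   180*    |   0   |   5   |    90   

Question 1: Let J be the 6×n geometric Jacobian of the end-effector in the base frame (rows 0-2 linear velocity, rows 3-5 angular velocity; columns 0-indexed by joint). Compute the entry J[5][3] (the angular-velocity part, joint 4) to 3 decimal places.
axis z_3 = (0.8660,0.2500,0.4330); lever o_n−o_3 = (-0.5000,-1.0670,1.6160)
cross product → J_v[:, 3] = (0.8660,-1.6160,-0.7990)
J_ω[:, 3] = z_3
entry J[5][3] = 0.4330

0.433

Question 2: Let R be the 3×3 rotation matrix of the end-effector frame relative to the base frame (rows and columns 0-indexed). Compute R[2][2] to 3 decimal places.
0.433

End-effector z-axis (col 2 of R) = (0.8660,0.2500,0.4330)
R[2][2] = 0.4330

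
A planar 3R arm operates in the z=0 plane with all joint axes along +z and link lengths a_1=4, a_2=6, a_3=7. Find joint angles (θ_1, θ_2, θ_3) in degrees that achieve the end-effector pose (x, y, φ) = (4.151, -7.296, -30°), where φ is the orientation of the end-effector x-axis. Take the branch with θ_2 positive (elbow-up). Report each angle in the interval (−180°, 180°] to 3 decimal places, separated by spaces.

wrist centre = target − a_3·(cos φ, sin φ) = (-1.9112, -3.7960)
cos θ_2 = (18.0622−4²−6²)/(2·4·6) = -0.7070; θ_2 = 134.9944° (elbow-up)
β = atan2(-3.7960,-1.9112) = -116.7240°; ψ = atan2(4.2431,-0.2422) = 93.2673°
θ_1 = β − ψ = -209.9912°
θ_3 = φ − θ_1 − θ_2 = 44.9969° (wrapped to (-180°,180°])

150.009 134.994 44.997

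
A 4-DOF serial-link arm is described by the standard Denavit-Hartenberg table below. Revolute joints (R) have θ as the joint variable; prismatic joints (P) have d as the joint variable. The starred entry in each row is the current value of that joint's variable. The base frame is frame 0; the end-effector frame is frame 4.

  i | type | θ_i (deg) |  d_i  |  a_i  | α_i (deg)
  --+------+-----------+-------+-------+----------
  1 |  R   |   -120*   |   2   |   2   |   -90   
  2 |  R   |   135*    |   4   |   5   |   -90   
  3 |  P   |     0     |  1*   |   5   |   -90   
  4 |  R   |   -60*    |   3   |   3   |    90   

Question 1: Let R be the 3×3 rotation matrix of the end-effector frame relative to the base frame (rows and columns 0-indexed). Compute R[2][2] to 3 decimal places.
End-effector z-axis (col 2 of R) = (-0.1294,-0.2241,0.9659)
R[2][2] = 0.9659

0.966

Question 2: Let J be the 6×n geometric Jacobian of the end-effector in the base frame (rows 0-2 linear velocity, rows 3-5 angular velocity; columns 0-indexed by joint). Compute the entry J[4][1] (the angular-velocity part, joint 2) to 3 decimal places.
-0.500

axis z_1 = (0.8660,-0.5000,0.0000); lever o_n−o_1 = (6.2040,8.7456,-5.5875)
cross product → J_v[:, 1] = (2.7938,4.8389,10.6760)
J_ω[:, 1] = z_1
entry J[4][1] = -0.5000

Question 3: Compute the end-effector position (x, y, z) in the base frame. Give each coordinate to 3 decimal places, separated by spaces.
5.204 7.014 -3.588

after link 1: o_1 = (-1.0000, -1.7321, 2.0000)
after link 2: o_2 = (4.2319, -0.6702, -1.5355)
after link 3: o_3 = (6.3532, 3.0040, -4.3640)
after link 4: o_4 = (5.2040, 7.0136, -3.5875)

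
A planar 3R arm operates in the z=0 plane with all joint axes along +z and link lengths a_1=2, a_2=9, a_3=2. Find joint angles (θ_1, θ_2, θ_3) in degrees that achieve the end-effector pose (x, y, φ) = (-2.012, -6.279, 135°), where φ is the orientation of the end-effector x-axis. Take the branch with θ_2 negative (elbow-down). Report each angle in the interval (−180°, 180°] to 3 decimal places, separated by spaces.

wrist centre = target − a_3·(cos φ, sin φ) = (-0.5978, -7.6932)
cos θ_2 = (59.5429−2²−9²)/(2·2·9) = -0.7071; θ_2 = -135.0029° (elbow-down)
β = atan2(-7.6932,-0.5978) = -94.4431°; ψ = atan2(-6.3636,-4.3643) = -124.4429°
θ_1 = β − ψ = 29.9998°
θ_3 = φ − θ_1 − θ_2 = -119.9969° (wrapped to (-180°,180°])

30.000 -135.003 -119.997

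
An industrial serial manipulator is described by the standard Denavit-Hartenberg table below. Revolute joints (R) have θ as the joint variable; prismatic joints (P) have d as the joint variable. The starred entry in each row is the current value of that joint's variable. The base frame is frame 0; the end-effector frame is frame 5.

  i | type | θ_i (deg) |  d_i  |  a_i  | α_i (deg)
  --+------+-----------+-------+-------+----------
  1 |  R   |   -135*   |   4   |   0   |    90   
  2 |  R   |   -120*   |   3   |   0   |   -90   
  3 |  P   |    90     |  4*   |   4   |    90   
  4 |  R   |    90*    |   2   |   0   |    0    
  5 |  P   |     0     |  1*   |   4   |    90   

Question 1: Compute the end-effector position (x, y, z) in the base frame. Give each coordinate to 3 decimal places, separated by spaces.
-3.131 -4.545 -2.598

after link 1: o_1 = (0.0000, 0.0000, 4.0000)
after link 2: o_2 = (-2.1213, 2.1213, 4.0000)
after link 3: o_3 = (-1.7424, -3.1566, 2.0000)
after link 4: o_4 = (-1.0353, -2.4495, 0.2679)
after link 5: o_5 = (-3.1312, -4.5454, -2.5981)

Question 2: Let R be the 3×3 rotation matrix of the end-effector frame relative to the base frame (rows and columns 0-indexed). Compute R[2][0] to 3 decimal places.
-0.500

End-effector x-axis (col 0 of R) = (-0.6124,-0.6124,-0.5000)
R[2][0] = -0.5000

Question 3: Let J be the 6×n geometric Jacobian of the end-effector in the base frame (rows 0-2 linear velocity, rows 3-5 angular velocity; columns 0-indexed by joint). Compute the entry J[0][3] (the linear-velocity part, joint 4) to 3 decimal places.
-2.828

axis z_3 = (0.3536,0.3536,-0.8660); lever o_n−o_3 = (-1.3888,-1.3888,-4.5981)
cross product → J_v[:, 3] = (-2.8284,2.8284,0.0000)
J_ω[:, 3] = z_3
entry J[0][3] = -2.8284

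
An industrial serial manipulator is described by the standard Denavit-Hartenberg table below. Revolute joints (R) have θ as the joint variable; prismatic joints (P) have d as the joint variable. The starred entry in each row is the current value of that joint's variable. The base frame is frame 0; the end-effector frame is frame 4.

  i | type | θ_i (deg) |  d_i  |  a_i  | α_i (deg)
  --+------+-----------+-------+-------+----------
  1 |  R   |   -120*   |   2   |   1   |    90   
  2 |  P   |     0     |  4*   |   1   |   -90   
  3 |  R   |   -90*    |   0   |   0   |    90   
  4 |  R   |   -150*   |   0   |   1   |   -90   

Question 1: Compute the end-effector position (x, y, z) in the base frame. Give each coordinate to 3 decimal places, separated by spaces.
after link 1: o_1 = (-0.5000, -0.8660, 2.0000)
after link 2: o_2 = (-4.4641, 0.2679, 2.0000)
after link 3: o_3 = (-4.4641, 0.2679, 2.0000)
after link 4: o_4 = (-3.7141, -0.1651, 1.5000)

-3.714 -0.165 1.500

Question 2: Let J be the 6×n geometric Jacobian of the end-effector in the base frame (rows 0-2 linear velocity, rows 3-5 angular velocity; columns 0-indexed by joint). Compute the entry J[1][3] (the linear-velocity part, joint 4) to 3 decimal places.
0.250

axis z_3 = (0.5000,0.8660,0.0000); lever o_n−o_3 = (0.7500,-0.4330,-0.5000)
cross product → J_v[:, 3] = (-0.4330,0.2500,-0.8660)
J_ω[:, 3] = z_3
entry J[1][3] = 0.2500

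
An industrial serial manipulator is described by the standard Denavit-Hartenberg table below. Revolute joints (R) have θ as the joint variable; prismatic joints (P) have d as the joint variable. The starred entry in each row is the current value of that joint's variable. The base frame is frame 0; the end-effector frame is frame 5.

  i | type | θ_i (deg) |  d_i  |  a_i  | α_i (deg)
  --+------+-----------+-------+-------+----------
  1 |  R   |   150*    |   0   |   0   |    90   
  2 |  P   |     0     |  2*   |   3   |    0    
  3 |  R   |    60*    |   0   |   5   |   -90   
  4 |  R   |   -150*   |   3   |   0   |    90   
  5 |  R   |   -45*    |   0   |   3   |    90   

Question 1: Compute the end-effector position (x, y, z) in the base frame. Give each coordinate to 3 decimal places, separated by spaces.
-1.778 4.561 3.178

after link 1: o_1 = (0.0000, 0.0000, 0.0000)
after link 2: o_2 = (-1.5981, 3.2321, 0.0000)
after link 3: o_3 = (-3.7631, 4.4821, 4.3301)
after link 4: o_4 = (-1.5131, 3.1830, 5.8301)
after link 5: o_5 = (-1.7783, 4.5609, 3.1785)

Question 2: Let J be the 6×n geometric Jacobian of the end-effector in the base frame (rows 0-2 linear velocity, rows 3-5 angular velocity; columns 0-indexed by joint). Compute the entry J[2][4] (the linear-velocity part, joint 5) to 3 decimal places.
axis z_4 = (-0.2165,-0.8750,-0.4330); lever o_n−o_4 = (-0.2652,1.3778,-2.6517)
cross product → J_v[:, 4] = (2.9168,-0.4593,-0.5303)
J_ω[:, 4] = z_4
entry J[2][4] = -0.5303

-0.530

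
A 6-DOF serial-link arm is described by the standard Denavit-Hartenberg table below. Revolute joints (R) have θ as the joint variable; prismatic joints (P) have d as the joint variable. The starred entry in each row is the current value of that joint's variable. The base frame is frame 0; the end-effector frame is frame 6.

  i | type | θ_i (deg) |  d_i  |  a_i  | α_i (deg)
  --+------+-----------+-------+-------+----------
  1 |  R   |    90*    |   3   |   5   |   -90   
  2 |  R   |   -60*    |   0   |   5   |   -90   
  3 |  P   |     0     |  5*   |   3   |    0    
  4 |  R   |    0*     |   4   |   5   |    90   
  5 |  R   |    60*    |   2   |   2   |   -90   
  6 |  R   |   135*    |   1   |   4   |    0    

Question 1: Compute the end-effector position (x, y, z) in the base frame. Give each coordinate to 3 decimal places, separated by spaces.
after link 1: o_1 = (0.0000, 5.0000, 3.0000)
after link 2: o_2 = (0.0000, 7.5000, 7.3301)
after link 3: o_3 = (0.0000, 13.3301, 7.4282)
after link 4: o_4 = (0.0000, 19.2942, 9.7583)
after link 5: o_5 = (-2.0000, 21.2942, 9.7583)
after link 6: o_6 = (0.8284, 18.4658, 8.7583)

0.828 18.466 8.758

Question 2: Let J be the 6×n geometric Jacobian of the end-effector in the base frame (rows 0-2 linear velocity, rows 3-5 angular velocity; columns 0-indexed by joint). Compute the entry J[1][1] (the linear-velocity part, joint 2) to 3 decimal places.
5.758

axis z_1 = (-1.0000,0.0000,0.0000); lever o_n−o_1 = (0.8284,13.4658,5.7583)
cross product → J_v[:, 1] = (-0.0000,5.7583,-13.4658)
J_ω[:, 1] = z_1
entry J[1][1] = 5.7583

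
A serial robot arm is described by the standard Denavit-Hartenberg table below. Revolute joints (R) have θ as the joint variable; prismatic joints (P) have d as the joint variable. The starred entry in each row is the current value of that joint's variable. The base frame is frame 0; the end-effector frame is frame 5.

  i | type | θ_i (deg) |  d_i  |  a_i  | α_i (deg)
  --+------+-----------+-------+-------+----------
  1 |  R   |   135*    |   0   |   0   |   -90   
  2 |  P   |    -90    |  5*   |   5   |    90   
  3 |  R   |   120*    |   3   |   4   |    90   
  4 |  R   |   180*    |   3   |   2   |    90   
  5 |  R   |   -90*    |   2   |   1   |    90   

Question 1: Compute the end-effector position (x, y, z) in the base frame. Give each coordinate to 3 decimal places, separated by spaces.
after link 1: o_1 = (0.0000, 0.0000, 0.0000)
after link 2: o_2 = (-3.5355, -3.5355, 5.0000)
after link 3: o_3 = (-3.8637, -8.1063, 3.0000)
after link 4: o_4 = (-3.6996, -7.9423, 6.5981)
after link 5: o_5 = (-1.9319, -9.0029, 5.7321)

-1.932 -9.003 5.732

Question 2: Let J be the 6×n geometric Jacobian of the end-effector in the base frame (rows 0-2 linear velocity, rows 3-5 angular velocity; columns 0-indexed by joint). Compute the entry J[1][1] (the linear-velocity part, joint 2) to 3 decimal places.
-0.707

prismatic axis z_1 = (-0.7071,-0.7071,0.0000)
J_v[:, 1] = z_1; J_ω[:, 1] = (0,0,0)
entry J[1][1] = -0.7071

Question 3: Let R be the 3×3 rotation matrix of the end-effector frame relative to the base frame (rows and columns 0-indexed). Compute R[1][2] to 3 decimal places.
End-effector z-axis (col 2 of R) = (-0.6124,-0.6124,-0.5000)
R[1][2] = -0.6124

-0.612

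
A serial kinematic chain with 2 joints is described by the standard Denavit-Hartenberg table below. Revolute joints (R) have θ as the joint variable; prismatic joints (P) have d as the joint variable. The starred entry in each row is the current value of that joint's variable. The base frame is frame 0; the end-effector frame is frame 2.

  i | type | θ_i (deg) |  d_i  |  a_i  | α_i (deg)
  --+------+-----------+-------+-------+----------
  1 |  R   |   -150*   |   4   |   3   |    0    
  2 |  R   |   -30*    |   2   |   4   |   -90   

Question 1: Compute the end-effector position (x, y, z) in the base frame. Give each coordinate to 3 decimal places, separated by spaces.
-6.598 -1.500 6.000

after link 1: o_1 = (-2.5981, -1.5000, 4.0000)
after link 2: o_2 = (-6.5981, -1.5000, 6.0000)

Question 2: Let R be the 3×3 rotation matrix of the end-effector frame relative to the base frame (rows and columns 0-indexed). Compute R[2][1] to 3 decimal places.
End-effector y-axis (col 1 of R) = (0.0000,-0.0000,-1.0000)
R[2][1] = -1.0000

-1.000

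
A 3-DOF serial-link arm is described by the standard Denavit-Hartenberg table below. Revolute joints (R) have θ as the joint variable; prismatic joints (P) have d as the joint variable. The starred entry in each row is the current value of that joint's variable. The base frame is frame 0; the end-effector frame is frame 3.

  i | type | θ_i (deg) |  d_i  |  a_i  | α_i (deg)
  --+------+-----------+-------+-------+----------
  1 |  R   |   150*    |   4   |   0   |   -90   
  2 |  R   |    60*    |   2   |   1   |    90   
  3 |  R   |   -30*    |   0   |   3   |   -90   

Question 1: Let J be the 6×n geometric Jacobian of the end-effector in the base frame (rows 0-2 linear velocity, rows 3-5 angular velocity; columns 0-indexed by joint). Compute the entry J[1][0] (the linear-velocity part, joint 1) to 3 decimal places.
axis z_0 = ẑ; lever o_n−o_0 = (-1.8080,0.4665,0.8840)
cross product → J_v[:, 0] = (-0.4665,-1.8080,0.0000)
J_ω[:, 0] = z_0
entry J[1][0] = -1.8080

-1.808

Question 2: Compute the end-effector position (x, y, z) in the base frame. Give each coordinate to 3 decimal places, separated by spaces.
after link 1: o_1 = (0.0000, 0.0000, 4.0000)
after link 2: o_2 = (-1.4330, -1.4821, 3.1340)
after link 3: o_3 = (-1.8080, 0.4665, 0.8840)

-1.808 0.467 0.884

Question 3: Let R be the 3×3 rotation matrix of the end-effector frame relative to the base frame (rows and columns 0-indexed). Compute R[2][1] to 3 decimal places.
-0.500

End-effector y-axis (col 1 of R) = (0.7500,-0.4330,-0.5000)
R[2][1] = -0.5000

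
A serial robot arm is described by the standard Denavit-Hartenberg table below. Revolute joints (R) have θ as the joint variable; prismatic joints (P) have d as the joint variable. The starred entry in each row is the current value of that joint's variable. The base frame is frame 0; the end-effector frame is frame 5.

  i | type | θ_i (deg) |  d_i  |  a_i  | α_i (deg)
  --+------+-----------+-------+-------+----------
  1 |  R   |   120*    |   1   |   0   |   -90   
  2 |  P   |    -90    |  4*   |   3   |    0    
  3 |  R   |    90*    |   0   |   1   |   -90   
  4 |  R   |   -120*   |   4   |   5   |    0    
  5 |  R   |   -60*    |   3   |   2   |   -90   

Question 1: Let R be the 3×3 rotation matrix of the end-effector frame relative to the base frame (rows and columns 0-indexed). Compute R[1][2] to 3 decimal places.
-0.500

End-effector z-axis (col 2 of R) = (-0.8660,-0.5000,0.0000)
R[1][2] = -0.5000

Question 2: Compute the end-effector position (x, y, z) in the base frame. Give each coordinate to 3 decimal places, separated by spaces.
-5.464 -7.196 -3.000

after link 1: o_1 = (0.0000, 0.0000, 1.0000)
after link 2: o_2 = (-3.4641, -2.0000, 4.0000)
after link 3: o_3 = (-3.9641, -1.1340, 4.0000)
after link 4: o_4 = (-6.4641, -5.4641, 0.0000)
after link 5: o_5 = (-5.4641, -7.1962, -3.0000)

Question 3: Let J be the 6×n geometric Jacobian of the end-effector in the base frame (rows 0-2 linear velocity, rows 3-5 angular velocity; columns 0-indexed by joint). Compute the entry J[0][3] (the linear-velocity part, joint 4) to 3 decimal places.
-6.062

axis z_3 = (-0.0000,-0.0000,-1.0000); lever o_n−o_3 = (-1.5000,-6.0622,-7.0000)
cross product → J_v[:, 3] = (-6.0622,1.5000,0.0000)
J_ω[:, 3] = z_3
entry J[0][3] = -6.0622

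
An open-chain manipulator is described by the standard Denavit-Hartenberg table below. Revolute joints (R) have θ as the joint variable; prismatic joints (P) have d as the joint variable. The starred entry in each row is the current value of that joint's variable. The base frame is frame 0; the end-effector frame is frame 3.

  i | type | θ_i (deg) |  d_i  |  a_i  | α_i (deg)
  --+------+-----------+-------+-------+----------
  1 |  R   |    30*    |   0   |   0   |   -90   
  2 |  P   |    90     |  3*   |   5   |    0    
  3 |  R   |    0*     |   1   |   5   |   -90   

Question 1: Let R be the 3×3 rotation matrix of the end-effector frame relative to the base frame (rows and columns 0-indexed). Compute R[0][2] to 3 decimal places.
-0.866

End-effector z-axis (col 2 of R) = (-0.8660,-0.5000,-0.0000)
R[0][2] = -0.8660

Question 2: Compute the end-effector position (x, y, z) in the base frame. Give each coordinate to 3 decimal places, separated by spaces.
-2.000 3.464 -10.000

after link 1: o_1 = (0.0000, 0.0000, 0.0000)
after link 2: o_2 = (-1.5000, 2.5981, -5.0000)
after link 3: o_3 = (-2.0000, 3.4641, -10.0000)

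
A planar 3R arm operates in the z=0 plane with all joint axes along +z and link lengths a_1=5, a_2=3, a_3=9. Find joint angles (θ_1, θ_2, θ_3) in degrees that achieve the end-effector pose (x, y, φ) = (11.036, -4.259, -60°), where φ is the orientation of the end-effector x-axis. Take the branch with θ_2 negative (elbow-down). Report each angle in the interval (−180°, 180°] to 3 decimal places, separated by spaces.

44.992 -44.989 -60.003

wrist centre = target − a_3·(cos φ, sin φ) = (6.5360, 3.5352)
cos θ_2 = (55.2171−5²−3²)/(2·5·3) = 0.7072; θ_2 = -44.9894° (elbow-down)
β = atan2(3.5352,6.5360) = 28.4083°; ψ = atan2(-2.1209,7.1217) = -16.5841°
θ_1 = β − ψ = 44.9924°
θ_3 = φ − θ_1 − θ_2 = -60.0031° (wrapped to (-180°,180°])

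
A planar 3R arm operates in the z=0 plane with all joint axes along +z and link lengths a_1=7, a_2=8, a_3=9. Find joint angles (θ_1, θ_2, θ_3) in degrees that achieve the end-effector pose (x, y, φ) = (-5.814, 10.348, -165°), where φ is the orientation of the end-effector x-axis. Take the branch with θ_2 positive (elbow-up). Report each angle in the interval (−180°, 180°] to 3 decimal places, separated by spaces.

45.002 59.996 90.002

wrist centre = target − a_3·(cos φ, sin φ) = (2.8793, 12.6774)
cos θ_2 = (169.0063−7²−8²)/(2·7·8) = 0.5001; θ_2 = 59.9963° (elbow-up)
β = atan2(12.6774,2.8793) = 77.2038°; ψ = atan2(6.9279,11.0005) = 32.2022°
θ_1 = β − ψ = 45.0016°
θ_3 = φ − θ_1 − θ_2 = 90.0021° (wrapped to (-180°,180°])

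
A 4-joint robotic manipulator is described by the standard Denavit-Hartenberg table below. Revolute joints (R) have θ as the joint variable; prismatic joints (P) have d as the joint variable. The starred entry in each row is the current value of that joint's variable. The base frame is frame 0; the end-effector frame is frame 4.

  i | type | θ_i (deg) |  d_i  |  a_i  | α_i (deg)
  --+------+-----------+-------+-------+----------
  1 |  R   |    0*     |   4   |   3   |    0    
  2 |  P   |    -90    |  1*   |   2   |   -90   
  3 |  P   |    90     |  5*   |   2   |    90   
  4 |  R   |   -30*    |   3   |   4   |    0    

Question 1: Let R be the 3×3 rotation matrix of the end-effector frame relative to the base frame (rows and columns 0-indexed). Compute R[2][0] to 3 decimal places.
-0.866

End-effector x-axis (col 0 of R) = (-0.5000,-0.0000,-0.8660)
R[2][0] = -0.8660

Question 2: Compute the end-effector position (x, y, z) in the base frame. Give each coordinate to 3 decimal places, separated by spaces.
6.000 -5.000 -0.464

after link 1: o_1 = (3.0000, 0.0000, 4.0000)
after link 2: o_2 = (3.0000, -2.0000, 5.0000)
after link 3: o_3 = (8.0000, -2.0000, 3.0000)
after link 4: o_4 = (6.0000, -5.0000, -0.4641)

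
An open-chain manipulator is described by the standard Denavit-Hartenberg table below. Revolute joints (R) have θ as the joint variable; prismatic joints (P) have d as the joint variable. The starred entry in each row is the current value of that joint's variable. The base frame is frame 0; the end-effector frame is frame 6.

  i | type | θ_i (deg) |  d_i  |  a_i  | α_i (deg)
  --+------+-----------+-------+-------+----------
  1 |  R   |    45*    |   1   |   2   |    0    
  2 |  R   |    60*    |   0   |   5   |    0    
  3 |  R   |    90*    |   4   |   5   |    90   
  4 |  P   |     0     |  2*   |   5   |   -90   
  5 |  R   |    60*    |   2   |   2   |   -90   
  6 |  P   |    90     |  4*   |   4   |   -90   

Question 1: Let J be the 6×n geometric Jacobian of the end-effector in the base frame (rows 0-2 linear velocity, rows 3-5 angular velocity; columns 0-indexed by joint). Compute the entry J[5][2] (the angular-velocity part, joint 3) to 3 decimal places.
axis z_2 = (0.0000,0.0000,1.0000); lever o_n−o_2 = (-6.8308,-3.6235,2.0000)
cross product → J_v[:, 2] = (3.6235,-6.8308,0.0000)
J_ω[:, 2] = z_2
entry J[5][2] = 1.0000

1.000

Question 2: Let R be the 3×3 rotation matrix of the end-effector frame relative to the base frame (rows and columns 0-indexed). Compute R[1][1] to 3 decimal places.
0.259

End-effector y-axis (col 1 of R) = (-0.9659,0.2588,-0.0000)
R[1][1] = 0.2588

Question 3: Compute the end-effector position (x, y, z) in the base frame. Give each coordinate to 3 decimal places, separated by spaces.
after link 1: o_1 = (1.4142, 1.4142, 1.0000)
after link 2: o_2 = (0.1201, 6.2438, 1.0000)
after link 3: o_3 = (-4.7095, 4.9497, 5.0000)
after link 4: o_4 = (-10.0568, 5.5875, 5.0000)
after link 5: o_5 = (-10.5744, 3.6557, 7.0000)
after link 6: o_6 = (-6.7107, 2.6204, 3.0000)

-6.711 2.620 3.000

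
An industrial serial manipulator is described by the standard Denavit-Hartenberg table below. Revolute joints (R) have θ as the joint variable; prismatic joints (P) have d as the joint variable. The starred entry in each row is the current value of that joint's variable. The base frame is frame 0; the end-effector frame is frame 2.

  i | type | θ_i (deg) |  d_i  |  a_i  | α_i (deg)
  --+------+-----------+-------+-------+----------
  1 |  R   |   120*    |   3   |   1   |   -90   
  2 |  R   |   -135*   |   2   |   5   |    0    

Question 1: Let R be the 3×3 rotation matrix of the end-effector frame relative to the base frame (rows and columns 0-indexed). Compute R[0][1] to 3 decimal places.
-0.354

End-effector y-axis (col 1 of R) = (-0.3536,0.6124,0.7071)
R[0][1] = -0.3536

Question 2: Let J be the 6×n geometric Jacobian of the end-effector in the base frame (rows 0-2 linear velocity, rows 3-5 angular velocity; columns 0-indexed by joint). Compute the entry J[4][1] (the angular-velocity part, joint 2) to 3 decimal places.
-0.500

axis z_1 = (-0.8660,-0.5000,0.0000); lever o_n−o_1 = (0.0357,-4.0619,3.5355)
cross product → J_v[:, 1] = (-1.7678,3.0619,3.5355)
J_ω[:, 1] = z_1
entry J[4][1] = -0.5000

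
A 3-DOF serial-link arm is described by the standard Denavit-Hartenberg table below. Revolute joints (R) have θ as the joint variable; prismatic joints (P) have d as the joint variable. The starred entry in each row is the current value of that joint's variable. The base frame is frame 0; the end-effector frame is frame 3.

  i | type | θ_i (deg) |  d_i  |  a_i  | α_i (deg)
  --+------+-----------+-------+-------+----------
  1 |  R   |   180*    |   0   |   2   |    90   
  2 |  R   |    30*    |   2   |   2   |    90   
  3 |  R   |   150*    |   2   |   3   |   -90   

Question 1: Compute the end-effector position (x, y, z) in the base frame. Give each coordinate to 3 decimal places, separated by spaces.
-2.482 3.500 -2.031

after link 1: o_1 = (-2.0000, 0.0000, 0.0000)
after link 2: o_2 = (-3.7321, 2.0000, 1.0000)
after link 3: o_3 = (-2.4821, 3.5000, -2.0311)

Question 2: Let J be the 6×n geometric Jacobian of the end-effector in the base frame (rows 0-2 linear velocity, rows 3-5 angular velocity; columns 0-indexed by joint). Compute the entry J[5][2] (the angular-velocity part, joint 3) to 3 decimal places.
axis z_2 = (-0.5000,0.0000,-0.8660); lever o_n−o_2 = (1.2500,1.5000,-3.0311)
cross product → J_v[:, 2] = (1.2990,-2.5981,-0.7500)
J_ω[:, 2] = z_2
entry J[5][2] = -0.8660

-0.866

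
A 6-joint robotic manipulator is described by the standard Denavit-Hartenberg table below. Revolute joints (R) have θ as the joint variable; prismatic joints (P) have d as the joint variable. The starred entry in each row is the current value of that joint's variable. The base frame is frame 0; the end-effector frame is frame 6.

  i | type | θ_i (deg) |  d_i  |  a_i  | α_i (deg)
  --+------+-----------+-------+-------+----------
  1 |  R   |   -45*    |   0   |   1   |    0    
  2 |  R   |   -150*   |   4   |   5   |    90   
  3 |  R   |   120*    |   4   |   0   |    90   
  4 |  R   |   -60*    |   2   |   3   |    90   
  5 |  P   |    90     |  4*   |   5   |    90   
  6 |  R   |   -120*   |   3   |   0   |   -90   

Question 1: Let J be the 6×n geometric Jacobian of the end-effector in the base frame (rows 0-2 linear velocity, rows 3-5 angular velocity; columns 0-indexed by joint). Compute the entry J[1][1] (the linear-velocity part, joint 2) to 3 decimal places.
axis z_1 = (0.0000,0.0000,1.0000); lever o_n−o_1 = (-11.7366,-0.1641,7.0981)
cross product → J_v[:, 1] = (0.1641,-11.7366,0.0000)
J_ω[:, 1] = z_1
entry J[1][1] = -11.7366

-11.737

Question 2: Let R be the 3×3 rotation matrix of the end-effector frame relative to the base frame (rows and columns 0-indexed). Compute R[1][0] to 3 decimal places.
0.209

End-effector x-axis (col 0 of R) = (0.8926,0.2091,0.3995)
R[1][0] = 0.2091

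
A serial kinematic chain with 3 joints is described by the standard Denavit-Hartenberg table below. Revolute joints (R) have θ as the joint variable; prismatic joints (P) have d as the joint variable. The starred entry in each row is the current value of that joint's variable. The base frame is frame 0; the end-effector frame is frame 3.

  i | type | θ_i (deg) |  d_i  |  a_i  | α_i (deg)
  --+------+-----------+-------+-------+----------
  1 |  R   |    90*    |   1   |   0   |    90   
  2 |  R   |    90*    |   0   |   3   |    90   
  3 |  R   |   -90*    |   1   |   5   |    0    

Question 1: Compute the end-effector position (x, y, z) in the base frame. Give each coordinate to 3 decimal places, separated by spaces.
-5.000 1.000 4.000

after link 1: o_1 = (0.0000, 0.0000, 1.0000)
after link 2: o_2 = (-0.0000, 0.0000, 4.0000)
after link 3: o_3 = (-5.0000, 1.0000, 4.0000)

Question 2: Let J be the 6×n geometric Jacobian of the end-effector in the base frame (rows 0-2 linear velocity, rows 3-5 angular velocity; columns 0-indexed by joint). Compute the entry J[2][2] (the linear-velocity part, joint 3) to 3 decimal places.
axis z_2 = (0.0000,1.0000,-0.0000); lever o_n−o_2 = (-5.0000,1.0000,0.0000)
cross product → J_v[:, 2] = (0.0000,0.0000,5.0000)
J_ω[:, 2] = z_2
entry J[2][2] = 5.0000

5.000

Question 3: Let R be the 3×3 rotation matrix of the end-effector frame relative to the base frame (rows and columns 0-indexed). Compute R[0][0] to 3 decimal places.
End-effector x-axis (col 0 of R) = (-1.0000,0.0000,0.0000)
R[0][0] = -1.0000

-1.000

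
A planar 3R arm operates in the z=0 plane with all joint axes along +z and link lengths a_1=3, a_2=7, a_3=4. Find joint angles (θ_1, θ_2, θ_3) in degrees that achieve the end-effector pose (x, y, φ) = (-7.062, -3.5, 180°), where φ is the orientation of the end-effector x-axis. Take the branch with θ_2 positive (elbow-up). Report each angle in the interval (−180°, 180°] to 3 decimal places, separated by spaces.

wrist centre = target − a_3·(cos φ, sin φ) = (-3.0620, -3.5000)
cos θ_2 = (21.6258−3²−7²)/(2·3·7) = -0.8661; θ_2 = 150.0030° (elbow-up)
β = atan2(-3.5000,-3.0620) = -131.1813°; ψ = atan2(3.4997,-3.0624) = 131.1872°
θ_1 = β − ψ = -262.3685°
θ_3 = φ − θ_1 − θ_2 = -67.6345° (wrapped to (-180°,180°])

97.632 150.003 -67.635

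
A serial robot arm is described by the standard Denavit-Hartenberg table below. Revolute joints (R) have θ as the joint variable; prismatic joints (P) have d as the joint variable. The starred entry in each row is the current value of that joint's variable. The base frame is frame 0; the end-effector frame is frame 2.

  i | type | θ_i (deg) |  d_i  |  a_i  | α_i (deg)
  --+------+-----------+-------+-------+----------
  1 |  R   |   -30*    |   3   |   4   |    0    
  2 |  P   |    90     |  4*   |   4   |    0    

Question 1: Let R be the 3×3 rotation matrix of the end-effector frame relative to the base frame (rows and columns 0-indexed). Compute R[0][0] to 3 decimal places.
0.500

End-effector x-axis (col 0 of R) = (0.5000,0.8660,0.0000)
R[0][0] = 0.5000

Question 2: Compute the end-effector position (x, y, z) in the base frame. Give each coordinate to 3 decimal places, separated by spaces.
5.464 1.464 7.000

after link 1: o_1 = (3.4641, -2.0000, 3.0000)
after link 2: o_2 = (5.4641, 1.4641, 7.0000)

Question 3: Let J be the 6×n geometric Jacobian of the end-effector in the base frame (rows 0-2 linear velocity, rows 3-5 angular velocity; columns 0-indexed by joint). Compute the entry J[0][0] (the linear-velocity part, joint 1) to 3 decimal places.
-1.464

axis z_0 = ẑ; lever o_n−o_0 = (5.4641,1.4641,7.0000)
cross product → J_v[:, 0] = (-1.4641,5.4641,0.0000)
J_ω[:, 0] = z_0
entry J[0][0] = -1.4641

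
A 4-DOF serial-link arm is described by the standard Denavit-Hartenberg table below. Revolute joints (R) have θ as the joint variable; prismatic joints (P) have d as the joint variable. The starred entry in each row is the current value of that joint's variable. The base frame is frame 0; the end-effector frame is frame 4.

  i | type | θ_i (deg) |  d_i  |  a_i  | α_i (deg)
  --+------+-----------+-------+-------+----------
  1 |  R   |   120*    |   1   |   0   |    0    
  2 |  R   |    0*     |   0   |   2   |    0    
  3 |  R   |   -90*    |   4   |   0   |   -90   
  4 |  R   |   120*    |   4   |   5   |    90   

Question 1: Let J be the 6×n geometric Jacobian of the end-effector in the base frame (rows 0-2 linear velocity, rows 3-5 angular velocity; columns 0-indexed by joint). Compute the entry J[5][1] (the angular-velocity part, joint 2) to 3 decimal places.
axis z_1 = (0.0000,0.0000,1.0000); lever o_n−o_1 = (-5.1651,3.9462,-0.3301)
cross product → J_v[:, 1] = (-3.9462,-5.1651,0.0000)
J_ω[:, 1] = z_1
entry J[5][1] = 1.0000

1.000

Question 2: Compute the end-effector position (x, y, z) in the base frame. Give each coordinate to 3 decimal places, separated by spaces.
-5.165 3.946 0.670

after link 1: o_1 = (0.0000, 0.0000, 1.0000)
after link 2: o_2 = (-1.0000, 1.7321, 1.0000)
after link 3: o_3 = (-1.0000, 1.7321, 5.0000)
after link 4: o_4 = (-5.1651, 3.9462, 0.6699)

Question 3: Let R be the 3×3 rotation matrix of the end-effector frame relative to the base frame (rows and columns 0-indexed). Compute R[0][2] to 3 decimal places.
0.750

End-effector z-axis (col 2 of R) = (0.7500,0.4330,-0.5000)
R[0][2] = 0.7500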